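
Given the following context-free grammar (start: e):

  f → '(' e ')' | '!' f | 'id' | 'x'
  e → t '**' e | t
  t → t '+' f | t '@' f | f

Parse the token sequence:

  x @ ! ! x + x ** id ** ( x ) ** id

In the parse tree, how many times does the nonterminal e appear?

5

[e [t [t [t [f x]] @ [f ! [f ! [f x]]]] + [f x]] ** [e [t [f id]] ** [e [t [f ( [e [t [f x]]] )]] ** [e [t [f id]]]]]]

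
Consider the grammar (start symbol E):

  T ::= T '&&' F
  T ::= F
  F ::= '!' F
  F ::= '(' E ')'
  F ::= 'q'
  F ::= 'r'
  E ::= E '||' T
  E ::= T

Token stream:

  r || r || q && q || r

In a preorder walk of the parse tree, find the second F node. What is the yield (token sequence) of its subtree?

r

[E [E [E [E [T [F r]]] || [T [F r]]] || [T [T [F q]] && [F q]]] || [T [F r]]]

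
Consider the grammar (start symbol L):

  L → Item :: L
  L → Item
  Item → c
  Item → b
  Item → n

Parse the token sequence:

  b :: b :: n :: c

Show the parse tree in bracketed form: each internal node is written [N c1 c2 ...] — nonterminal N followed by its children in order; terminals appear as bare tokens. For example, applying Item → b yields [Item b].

[L [Item b] :: [L [Item b] :: [L [Item n] :: [L [Item c]]]]]

L
Item :: L
b :: L
b :: Item :: L
b :: b :: L
b :: b :: Item :: L
b :: b :: n :: L
b :: b :: n :: Item
b :: b :: n :: c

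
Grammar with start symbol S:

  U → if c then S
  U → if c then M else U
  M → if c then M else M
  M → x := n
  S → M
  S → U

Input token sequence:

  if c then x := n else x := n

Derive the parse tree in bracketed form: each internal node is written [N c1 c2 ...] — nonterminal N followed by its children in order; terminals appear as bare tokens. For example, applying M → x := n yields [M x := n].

S
M
if c then M else M
if c then x := n else M
if c then x := n else x := n

[S [M if c then [M x := n] else [M x := n]]]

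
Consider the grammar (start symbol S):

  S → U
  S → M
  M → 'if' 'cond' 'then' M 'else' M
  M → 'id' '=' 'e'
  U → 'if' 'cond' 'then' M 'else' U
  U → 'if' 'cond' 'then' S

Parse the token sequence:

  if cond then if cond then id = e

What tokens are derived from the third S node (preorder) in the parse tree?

id = e

[S [U if cond then [S [U if cond then [S [M id = e]]]]]]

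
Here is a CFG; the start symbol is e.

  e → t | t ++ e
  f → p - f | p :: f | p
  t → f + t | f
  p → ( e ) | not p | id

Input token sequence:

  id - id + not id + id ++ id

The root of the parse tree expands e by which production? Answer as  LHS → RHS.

[e [t [f [p id] - [f [p id]]] + [t [f [p not [p id]]] + [t [f [p id]]]]] ++ [e [t [f [p id]]]]]

e → t ++ e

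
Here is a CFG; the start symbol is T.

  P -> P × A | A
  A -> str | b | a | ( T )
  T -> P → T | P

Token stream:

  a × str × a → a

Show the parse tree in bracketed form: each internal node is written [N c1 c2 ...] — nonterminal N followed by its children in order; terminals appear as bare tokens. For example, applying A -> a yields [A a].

T
P → T
P × A → T
P × A × A → T
A × A × A → T
a × A × A → T
a × str × A → T
a × str × a → T
a × str × a → P
a × str × a → A
a × str × a → a

[T [P [P [P [A a]] × [A str]] × [A a]] → [T [P [A a]]]]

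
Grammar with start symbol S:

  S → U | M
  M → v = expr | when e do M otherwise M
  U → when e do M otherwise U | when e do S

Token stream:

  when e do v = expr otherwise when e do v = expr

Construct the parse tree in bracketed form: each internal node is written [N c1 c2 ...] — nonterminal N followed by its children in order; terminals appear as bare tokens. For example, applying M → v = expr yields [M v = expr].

[S [U when e do [M v = expr] otherwise [U when e do [S [M v = expr]]]]]

S
U
when e do M otherwise U
when e do v = expr otherwise U
when e do v = expr otherwise when e do S
when e do v = expr otherwise when e do M
when e do v = expr otherwise when e do v = expr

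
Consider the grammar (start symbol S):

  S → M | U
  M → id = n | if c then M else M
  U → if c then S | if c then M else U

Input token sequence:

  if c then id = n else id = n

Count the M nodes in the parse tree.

[S [M if c then [M id = n] else [M id = n]]]

3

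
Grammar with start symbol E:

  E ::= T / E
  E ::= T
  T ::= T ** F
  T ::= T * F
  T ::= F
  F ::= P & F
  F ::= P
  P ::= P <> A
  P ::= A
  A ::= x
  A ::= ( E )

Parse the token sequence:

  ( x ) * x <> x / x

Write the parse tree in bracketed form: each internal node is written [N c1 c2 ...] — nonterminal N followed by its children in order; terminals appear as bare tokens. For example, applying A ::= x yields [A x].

E
T / E
T * F / E
F * F / E
P * F / E
A * F / E
( E ) * F / E
( T ) * F / E
( F ) * F / E
( P ) * F / E
( A ) * F / E
( x ) * F / E
( x ) * P / E
( x ) * P <> A / E
( x ) * A <> A / E
( x ) * x <> A / E
( x ) * x <> x / E
( x ) * x <> x / T
( x ) * x <> x / F
( x ) * x <> x / P
( x ) * x <> x / A
( x ) * x <> x / x

[E [T [T [F [P [A ( [E [T [F [P [A x]]]]] )]]]] * [F [P [P [A x]] <> [A x]]]] / [E [T [F [P [A x]]]]]]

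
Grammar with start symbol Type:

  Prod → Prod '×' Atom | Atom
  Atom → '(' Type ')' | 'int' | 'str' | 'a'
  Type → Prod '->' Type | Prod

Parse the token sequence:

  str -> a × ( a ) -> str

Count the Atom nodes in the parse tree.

[Type [Prod [Atom str]] -> [Type [Prod [Prod [Atom a]] × [Atom ( [Type [Prod [Atom a]]] )]] -> [Type [Prod [Atom str]]]]]

5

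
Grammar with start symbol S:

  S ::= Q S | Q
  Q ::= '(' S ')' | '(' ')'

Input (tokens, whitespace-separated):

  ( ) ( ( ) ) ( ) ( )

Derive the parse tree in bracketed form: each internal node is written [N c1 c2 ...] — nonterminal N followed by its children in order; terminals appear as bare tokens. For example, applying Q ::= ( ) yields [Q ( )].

[S [Q ( )] [S [Q ( [S [Q ( )]] )] [S [Q ( )] [S [Q ( )]]]]]

S
Q S
( ) S
( ) Q S
( ) ( S ) S
( ) ( Q ) S
( ) ( ( ) ) S
( ) ( ( ) ) Q S
( ) ( ( ) ) ( ) S
( ) ( ( ) ) ( ) Q
( ) ( ( ) ) ( ) ( )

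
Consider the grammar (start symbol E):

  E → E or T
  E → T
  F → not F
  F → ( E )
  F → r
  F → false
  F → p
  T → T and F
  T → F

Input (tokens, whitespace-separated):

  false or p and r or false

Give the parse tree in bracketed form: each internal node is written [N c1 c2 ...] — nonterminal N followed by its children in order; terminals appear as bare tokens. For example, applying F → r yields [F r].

[E [E [E [T [F false]]] or [T [T [F p]] and [F r]]] or [T [F false]]]

E
E or T
E or T or T
T or T or T
F or T or T
false or T or T
false or T and F or T
false or F and F or T
false or p and F or T
false or p and r or T
false or p and r or F
false or p and r or false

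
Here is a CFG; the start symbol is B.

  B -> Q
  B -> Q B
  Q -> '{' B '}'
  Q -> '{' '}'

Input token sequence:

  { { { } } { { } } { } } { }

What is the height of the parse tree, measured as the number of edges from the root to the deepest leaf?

[B [Q { [B [Q { [B [Q { }]] }] [B [Q { [B [Q { }]] }] [B [Q { }]]]] }] [B [Q { }]]]

7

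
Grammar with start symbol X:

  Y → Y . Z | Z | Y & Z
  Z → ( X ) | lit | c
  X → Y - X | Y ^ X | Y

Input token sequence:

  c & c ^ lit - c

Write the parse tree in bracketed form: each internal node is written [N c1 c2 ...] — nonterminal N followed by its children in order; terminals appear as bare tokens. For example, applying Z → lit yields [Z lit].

[X [Y [Y [Z c]] & [Z c]] ^ [X [Y [Z lit]] - [X [Y [Z c]]]]]

X
Y ^ X
Y & Z ^ X
Z & Z ^ X
c & Z ^ X
c & c ^ X
c & c ^ Y - X
c & c ^ Z - X
c & c ^ lit - X
c & c ^ lit - Y
c & c ^ lit - Z
c & c ^ lit - c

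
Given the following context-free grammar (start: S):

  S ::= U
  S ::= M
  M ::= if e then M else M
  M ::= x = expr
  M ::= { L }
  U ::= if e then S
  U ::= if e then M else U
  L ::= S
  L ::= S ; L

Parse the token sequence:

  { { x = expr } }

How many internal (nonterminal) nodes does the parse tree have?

[S [M { [L [S [M { [L [S [M x = expr]]] }]]] }]]

8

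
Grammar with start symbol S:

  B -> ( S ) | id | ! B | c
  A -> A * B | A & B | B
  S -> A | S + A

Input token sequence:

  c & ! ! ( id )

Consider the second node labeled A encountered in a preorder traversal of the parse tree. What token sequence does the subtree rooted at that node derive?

c

[S [A [A [B c]] & [B ! [B ! [B ( [S [A [B id]]] )]]]]]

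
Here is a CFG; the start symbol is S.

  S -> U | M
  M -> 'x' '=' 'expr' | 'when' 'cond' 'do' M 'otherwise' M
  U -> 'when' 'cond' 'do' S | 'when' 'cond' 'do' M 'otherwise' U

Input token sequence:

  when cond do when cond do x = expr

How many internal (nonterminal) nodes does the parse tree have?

[S [U when cond do [S [U when cond do [S [M x = expr]]]]]]

6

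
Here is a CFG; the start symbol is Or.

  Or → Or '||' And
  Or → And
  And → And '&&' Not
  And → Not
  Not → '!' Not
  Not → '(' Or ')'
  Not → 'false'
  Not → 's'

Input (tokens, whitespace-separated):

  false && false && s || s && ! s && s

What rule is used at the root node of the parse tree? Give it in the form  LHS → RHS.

Or → Or '||' And

[Or [Or [And [And [And [Not false]] && [Not false]] && [Not s]]] || [And [And [And [Not s]] && [Not ! [Not s]]] && [Not s]]]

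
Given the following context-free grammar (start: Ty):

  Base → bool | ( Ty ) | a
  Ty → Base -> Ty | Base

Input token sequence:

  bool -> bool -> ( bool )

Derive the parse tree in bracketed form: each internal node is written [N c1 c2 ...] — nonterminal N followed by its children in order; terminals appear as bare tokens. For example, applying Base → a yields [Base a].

[Ty [Base bool] -> [Ty [Base bool] -> [Ty [Base ( [Ty [Base bool]] )]]]]

Ty
Base -> Ty
bool -> Ty
bool -> Base -> Ty
bool -> bool -> Ty
bool -> bool -> Base
bool -> bool -> ( Ty )
bool -> bool -> ( Base )
bool -> bool -> ( bool )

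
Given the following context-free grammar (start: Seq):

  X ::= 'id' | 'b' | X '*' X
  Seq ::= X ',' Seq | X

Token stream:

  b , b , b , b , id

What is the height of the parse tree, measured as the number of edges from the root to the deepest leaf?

[Seq [X b] , [Seq [X b] , [Seq [X b] , [Seq [X b] , [Seq [X id]]]]]]

6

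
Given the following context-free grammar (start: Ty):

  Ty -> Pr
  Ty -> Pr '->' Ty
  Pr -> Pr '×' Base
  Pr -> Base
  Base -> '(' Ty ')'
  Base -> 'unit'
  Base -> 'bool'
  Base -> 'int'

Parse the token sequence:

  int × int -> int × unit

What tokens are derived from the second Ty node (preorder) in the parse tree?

int × unit

[Ty [Pr [Pr [Base int]] × [Base int]] -> [Ty [Pr [Pr [Base int]] × [Base unit]]]]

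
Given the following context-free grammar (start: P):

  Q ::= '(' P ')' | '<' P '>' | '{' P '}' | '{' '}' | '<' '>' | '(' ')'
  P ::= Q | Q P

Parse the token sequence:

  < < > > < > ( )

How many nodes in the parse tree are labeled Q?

[P [Q < [P [Q < >]] >] [P [Q < >] [P [Q ( )]]]]

4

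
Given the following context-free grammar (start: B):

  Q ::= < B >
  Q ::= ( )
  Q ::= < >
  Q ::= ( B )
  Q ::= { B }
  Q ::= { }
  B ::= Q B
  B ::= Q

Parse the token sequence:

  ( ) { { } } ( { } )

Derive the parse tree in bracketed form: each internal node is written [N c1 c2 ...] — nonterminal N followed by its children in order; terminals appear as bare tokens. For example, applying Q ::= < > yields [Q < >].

[B [Q ( )] [B [Q { [B [Q { }]] }] [B [Q ( [B [Q { }]] )]]]]

B
Q B
( ) B
( ) Q B
( ) { B } B
( ) { Q } B
( ) { { } } B
( ) { { } } Q
( ) { { } } ( B )
( ) { { } } ( Q )
( ) { { } } ( { } )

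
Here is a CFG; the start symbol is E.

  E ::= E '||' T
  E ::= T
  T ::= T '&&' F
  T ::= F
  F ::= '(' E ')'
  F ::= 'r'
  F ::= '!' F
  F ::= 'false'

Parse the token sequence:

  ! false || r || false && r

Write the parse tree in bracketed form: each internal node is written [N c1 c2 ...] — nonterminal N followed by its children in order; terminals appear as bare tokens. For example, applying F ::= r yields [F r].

[E [E [E [T [F ! [F false]]]] || [T [F r]]] || [T [T [F false]] && [F r]]]

E
E || T
E || T || T
T || T || T
F || T || T
! F || T || T
! false || T || T
! false || F || T
! false || r || T
! false || r || T && F
! false || r || F && F
! false || r || false && F
! false || r || false && r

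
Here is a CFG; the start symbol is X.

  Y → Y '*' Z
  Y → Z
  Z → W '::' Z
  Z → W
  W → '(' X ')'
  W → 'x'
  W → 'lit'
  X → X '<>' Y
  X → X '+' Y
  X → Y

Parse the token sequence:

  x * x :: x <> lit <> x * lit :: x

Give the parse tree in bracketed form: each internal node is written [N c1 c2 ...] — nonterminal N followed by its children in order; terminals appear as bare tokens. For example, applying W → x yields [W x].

X
X <> Y
X <> Y <> Y
Y <> Y <> Y
Y * Z <> Y <> Y
Z * Z <> Y <> Y
W * Z <> Y <> Y
x * Z <> Y <> Y
x * W :: Z <> Y <> Y
x * x :: Z <> Y <> Y
x * x :: W <> Y <> Y
x * x :: x <> Y <> Y
x * x :: x <> Z <> Y
x * x :: x <> W <> Y
x * x :: x <> lit <> Y
x * x :: x <> lit <> Y * Z
x * x :: x <> lit <> Z * Z
x * x :: x <> lit <> W * Z
x * x :: x <> lit <> x * Z
x * x :: x <> lit <> x * W :: Z
x * x :: x <> lit <> x * lit :: Z
x * x :: x <> lit <> x * lit :: W
x * x :: x <> lit <> x * lit :: x

[X [X [X [Y [Y [Z [W x]]] * [Z [W x] :: [Z [W x]]]]] <> [Y [Z [W lit]]]] <> [Y [Y [Z [W x]]] * [Z [W lit] :: [Z [W x]]]]]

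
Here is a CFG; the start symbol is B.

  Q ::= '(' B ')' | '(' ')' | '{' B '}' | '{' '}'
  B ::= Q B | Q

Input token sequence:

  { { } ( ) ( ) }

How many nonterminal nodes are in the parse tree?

8

[B [Q { [B [Q { }] [B [Q ( )] [B [Q ( )]]]] }]]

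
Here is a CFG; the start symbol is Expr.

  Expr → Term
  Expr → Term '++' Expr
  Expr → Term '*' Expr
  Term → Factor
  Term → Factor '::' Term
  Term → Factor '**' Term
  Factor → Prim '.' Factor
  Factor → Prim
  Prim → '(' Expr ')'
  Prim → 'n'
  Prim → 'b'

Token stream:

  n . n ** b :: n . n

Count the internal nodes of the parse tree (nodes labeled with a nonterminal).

14

[Expr [Term [Factor [Prim n] . [Factor [Prim n]]] ** [Term [Factor [Prim b]] :: [Term [Factor [Prim n] . [Factor [Prim n]]]]]]]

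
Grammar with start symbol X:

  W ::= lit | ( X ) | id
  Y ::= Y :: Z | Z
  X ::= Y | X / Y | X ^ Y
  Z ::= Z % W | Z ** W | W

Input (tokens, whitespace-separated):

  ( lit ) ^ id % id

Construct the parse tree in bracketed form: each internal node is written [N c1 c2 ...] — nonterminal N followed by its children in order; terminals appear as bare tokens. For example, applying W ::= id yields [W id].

X
X ^ Y
Y ^ Y
Z ^ Y
W ^ Y
( X ) ^ Y
( Y ) ^ Y
( Z ) ^ Y
( W ) ^ Y
( lit ) ^ Y
( lit ) ^ Z
( lit ) ^ Z % W
( lit ) ^ W % W
( lit ) ^ id % W
( lit ) ^ id % id

[X [X [Y [Z [W ( [X [Y [Z [W lit]]]] )]]]] ^ [Y [Z [Z [W id]] % [W id]]]]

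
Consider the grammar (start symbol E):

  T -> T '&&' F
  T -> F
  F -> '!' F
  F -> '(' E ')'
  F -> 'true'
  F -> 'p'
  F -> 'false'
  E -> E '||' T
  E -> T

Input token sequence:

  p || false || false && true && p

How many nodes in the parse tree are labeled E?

[E [E [E [T [F p]]] || [T [F false]]] || [T [T [T [F false]] && [F true]] && [F p]]]

3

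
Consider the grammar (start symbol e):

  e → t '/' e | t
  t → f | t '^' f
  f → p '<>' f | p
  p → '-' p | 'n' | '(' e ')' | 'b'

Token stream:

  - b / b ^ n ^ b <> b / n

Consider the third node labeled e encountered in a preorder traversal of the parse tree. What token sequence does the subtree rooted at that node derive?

n

[e [t [f [p - [p b]]]] / [e [t [t [t [f [p b]]] ^ [f [p n]]] ^ [f [p b] <> [f [p b]]]] / [e [t [f [p n]]]]]]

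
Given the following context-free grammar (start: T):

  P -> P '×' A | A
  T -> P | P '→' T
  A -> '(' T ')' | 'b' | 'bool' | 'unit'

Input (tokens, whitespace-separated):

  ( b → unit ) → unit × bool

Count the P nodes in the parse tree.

5

[T [P [A ( [T [P [A b]] → [T [P [A unit]]]] )]] → [T [P [P [A unit]] × [A bool]]]]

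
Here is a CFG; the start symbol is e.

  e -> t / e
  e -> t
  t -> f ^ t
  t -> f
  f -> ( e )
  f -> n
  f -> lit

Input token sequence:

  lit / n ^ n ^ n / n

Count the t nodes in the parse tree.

5

[e [t [f lit]] / [e [t [f n] ^ [t [f n] ^ [t [f n]]]] / [e [t [f n]]]]]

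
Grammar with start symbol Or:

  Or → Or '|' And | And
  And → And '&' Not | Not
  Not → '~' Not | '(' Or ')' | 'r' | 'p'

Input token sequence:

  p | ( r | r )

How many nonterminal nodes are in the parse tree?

12

[Or [Or [And [Not p]]] | [And [Not ( [Or [Or [And [Not r]]] | [And [Not r]]] )]]]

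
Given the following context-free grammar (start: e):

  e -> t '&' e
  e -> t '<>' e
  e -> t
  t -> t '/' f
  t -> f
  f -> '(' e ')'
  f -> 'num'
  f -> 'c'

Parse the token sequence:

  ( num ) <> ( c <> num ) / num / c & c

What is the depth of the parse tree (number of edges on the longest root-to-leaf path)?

10

[e [t [f ( [e [t [f num]]] )]] <> [e [t [t [t [f ( [e [t [f c]] <> [e [t [f num]]]] )]] / [f num]] / [f c]] & [e [t [f c]]]]]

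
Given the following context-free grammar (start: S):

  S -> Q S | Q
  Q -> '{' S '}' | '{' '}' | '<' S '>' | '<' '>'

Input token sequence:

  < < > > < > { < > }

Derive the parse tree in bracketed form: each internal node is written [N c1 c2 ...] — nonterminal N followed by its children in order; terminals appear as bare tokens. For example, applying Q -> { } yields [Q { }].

[S [Q < [S [Q < >]] >] [S [Q < >] [S [Q { [S [Q < >]] }]]]]

S
Q S
< S > S
< Q > S
< < > > S
< < > > Q S
< < > > < > S
< < > > < > Q
< < > > < > { S }
< < > > < > { Q }
< < > > < > { < > }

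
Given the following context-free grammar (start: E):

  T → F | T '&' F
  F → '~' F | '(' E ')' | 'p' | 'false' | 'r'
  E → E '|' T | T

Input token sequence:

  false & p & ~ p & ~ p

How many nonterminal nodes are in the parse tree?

11

[E [T [T [T [T [F false]] & [F p]] & [F ~ [F p]]] & [F ~ [F p]]]]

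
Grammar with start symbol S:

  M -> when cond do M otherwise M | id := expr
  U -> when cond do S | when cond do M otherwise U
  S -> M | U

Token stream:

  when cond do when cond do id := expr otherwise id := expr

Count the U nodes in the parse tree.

1

[S [U when cond do [S [M when cond do [M id := expr] otherwise [M id := expr]]]]]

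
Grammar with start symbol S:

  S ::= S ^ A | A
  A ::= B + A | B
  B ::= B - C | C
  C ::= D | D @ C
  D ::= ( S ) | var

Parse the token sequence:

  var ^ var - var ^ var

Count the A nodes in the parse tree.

3

[S [S [S [A [B [C [D var]]]]] ^ [A [B [B [C [D var]]] - [C [D var]]]]] ^ [A [B [C [D var]]]]]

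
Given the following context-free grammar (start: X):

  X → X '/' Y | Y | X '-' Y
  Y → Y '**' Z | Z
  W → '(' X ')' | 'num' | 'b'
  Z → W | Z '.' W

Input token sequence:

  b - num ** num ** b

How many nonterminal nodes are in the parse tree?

[X [X [Y [Z [W b]]]] - [Y [Y [Y [Z [W num]]] ** [Z [W num]]] ** [Z [W b]]]]

14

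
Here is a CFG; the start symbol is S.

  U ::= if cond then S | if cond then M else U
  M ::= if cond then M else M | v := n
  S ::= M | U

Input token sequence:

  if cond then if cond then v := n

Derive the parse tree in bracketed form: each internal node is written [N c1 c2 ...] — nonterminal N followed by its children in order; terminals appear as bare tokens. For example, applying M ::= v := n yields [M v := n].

S
U
if cond then S
if cond then U
if cond then if cond then S
if cond then if cond then M
if cond then if cond then v := n

[S [U if cond then [S [U if cond then [S [M v := n]]]]]]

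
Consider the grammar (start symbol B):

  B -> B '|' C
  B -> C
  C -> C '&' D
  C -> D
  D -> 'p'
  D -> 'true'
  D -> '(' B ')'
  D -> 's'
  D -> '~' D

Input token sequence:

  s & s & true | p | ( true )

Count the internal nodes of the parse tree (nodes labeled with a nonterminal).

16

[B [B [B [C [C [C [D s]] & [D s]] & [D true]]] | [C [D p]]] | [C [D ( [B [C [D true]]] )]]]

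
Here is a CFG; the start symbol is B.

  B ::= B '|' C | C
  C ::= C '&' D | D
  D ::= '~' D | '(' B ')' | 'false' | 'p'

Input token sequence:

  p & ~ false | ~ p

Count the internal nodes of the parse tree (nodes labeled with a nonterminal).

10

[B [B [C [C [D p]] & [D ~ [D false]]]] | [C [D ~ [D p]]]]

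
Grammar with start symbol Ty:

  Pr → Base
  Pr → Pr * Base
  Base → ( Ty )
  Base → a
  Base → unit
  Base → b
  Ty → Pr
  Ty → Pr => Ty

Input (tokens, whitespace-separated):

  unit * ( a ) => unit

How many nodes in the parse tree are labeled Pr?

[Ty [Pr [Pr [Base unit]] * [Base ( [Ty [Pr [Base a]]] )]] => [Ty [Pr [Base unit]]]]

4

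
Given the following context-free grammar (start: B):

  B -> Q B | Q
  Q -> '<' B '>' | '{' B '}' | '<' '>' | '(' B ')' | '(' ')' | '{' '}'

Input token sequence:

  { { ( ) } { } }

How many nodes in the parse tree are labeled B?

4

[B [Q { [B [Q { [B [Q ( )]] }] [B [Q { }]]] }]]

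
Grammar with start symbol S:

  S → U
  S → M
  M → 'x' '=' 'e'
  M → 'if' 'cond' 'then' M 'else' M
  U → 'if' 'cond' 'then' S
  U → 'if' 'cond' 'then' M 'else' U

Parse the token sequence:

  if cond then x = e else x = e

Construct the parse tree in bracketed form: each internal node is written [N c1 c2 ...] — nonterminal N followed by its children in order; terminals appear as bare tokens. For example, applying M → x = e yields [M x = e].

S
M
if cond then M else M
if cond then x = e else M
if cond then x = e else x = e

[S [M if cond then [M x = e] else [M x = e]]]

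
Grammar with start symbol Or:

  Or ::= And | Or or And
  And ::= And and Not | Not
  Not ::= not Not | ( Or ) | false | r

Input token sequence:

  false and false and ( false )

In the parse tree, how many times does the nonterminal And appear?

[Or [And [And [And [Not false]] and [Not false]] and [Not ( [Or [And [Not false]]] )]]]

4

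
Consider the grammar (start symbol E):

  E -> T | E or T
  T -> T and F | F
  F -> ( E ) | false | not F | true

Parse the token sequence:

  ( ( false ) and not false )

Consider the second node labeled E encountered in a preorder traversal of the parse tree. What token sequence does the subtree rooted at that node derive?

[E [T [F ( [E [T [T [F ( [E [T [F false]]] )]] and [F not [F false]]]] )]]]

( false ) and not false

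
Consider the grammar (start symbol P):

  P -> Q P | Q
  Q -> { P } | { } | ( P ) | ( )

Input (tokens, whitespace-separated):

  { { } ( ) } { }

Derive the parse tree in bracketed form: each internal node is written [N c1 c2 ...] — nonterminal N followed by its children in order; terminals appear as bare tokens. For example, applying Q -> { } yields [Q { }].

P
Q P
{ P } P
{ Q P } P
{ { } P } P
{ { } Q } P
{ { } ( ) } P
{ { } ( ) } Q
{ { } ( ) } { }

[P [Q { [P [Q { }] [P [Q ( )]]] }] [P [Q { }]]]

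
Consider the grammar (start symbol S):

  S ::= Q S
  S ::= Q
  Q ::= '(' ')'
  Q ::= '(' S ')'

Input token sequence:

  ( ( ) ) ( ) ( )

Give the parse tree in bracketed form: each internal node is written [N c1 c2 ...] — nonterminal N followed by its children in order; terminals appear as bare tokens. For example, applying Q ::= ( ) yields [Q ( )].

S
Q S
( S ) S
( Q ) S
( ( ) ) S
( ( ) ) Q S
( ( ) ) ( ) S
( ( ) ) ( ) Q
( ( ) ) ( ) ( )

[S [Q ( [S [Q ( )]] )] [S [Q ( )] [S [Q ( )]]]]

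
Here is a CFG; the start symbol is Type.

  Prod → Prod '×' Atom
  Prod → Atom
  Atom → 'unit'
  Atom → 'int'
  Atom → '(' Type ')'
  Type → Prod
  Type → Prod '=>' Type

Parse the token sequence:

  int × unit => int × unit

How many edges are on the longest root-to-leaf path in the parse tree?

[Type [Prod [Prod [Atom int]] × [Atom unit]] => [Type [Prod [Prod [Atom int]] × [Atom unit]]]]

5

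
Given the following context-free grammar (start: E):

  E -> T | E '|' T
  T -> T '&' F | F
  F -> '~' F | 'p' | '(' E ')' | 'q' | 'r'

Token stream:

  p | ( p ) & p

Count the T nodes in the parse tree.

4

[E [E [T [F p]]] | [T [T [F ( [E [T [F p]]] )]] & [F p]]]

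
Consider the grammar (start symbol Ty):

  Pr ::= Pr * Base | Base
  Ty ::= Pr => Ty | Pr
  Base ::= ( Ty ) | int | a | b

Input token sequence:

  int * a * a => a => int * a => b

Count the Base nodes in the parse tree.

[Ty [Pr [Pr [Pr [Base int]] * [Base a]] * [Base a]] => [Ty [Pr [Base a]] => [Ty [Pr [Pr [Base int]] * [Base a]] => [Ty [Pr [Base b]]]]]]

7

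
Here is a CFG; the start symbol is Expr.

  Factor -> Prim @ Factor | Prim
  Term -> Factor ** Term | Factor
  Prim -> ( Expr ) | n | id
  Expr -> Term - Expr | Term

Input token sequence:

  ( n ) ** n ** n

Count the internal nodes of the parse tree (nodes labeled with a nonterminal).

[Expr [Term [Factor [Prim ( [Expr [Term [Factor [Prim n]]]] )]] ** [Term [Factor [Prim n]] ** [Term [Factor [Prim n]]]]]]

14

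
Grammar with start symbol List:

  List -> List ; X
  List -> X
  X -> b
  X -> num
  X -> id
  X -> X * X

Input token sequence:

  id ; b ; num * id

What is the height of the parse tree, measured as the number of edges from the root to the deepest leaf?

4

[List [List [List [X id]] ; [X b]] ; [X [X num] * [X id]]]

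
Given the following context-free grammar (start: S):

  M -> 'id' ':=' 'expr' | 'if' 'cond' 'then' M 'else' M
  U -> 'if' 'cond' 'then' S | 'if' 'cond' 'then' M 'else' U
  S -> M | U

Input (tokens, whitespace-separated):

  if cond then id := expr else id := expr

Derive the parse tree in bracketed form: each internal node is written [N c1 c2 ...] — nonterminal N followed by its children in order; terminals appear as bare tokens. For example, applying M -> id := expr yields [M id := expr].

S
M
if cond then M else M
if cond then id := expr else M
if cond then id := expr else id := expr

[S [M if cond then [M id := expr] else [M id := expr]]]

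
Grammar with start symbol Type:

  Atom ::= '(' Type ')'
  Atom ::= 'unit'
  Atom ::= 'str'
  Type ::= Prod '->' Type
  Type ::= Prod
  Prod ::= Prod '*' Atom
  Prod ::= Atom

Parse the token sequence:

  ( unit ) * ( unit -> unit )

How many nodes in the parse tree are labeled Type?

[Type [Prod [Prod [Atom ( [Type [Prod [Atom unit]]] )]] * [Atom ( [Type [Prod [Atom unit]] -> [Type [Prod [Atom unit]]]] )]]]

4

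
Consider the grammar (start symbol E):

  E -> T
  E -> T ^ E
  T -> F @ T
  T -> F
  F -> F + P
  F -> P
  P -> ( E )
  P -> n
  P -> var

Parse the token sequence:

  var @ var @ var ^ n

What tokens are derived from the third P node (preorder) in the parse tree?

var

[E [T [F [P var]] @ [T [F [P var]] @ [T [F [P var]]]]] ^ [E [T [F [P n]]]]]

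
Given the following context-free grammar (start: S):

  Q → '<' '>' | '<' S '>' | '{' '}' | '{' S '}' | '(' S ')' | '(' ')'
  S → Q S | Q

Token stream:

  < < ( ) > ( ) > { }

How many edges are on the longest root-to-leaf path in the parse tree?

6

[S [Q < [S [Q < [S [Q ( )]] >] [S [Q ( )]]] >] [S [Q { }]]]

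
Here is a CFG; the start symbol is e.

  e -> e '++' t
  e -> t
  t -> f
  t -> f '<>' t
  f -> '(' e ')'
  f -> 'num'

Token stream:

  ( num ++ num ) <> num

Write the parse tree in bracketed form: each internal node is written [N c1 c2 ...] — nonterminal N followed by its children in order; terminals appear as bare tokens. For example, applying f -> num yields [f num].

e
t
f <> t
( e ) <> t
( e ++ t ) <> t
( t ++ t ) <> t
( f ++ t ) <> t
( num ++ t ) <> t
( num ++ f ) <> t
( num ++ num ) <> t
( num ++ num ) <> f
( num ++ num ) <> num

[e [t [f ( [e [e [t [f num]]] ++ [t [f num]]] )] <> [t [f num]]]]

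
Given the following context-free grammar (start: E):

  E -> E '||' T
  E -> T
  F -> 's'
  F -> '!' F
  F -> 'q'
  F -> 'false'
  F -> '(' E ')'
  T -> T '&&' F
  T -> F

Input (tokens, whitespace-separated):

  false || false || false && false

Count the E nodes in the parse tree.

3

[E [E [E [T [F false]]] || [T [F false]]] || [T [T [F false]] && [F false]]]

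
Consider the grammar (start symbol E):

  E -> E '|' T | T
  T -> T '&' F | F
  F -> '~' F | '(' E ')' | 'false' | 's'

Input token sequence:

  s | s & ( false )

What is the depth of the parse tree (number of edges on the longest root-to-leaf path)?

[E [E [T [F s]]] | [T [T [F s]] & [F ( [E [T [F false]]] )]]]

6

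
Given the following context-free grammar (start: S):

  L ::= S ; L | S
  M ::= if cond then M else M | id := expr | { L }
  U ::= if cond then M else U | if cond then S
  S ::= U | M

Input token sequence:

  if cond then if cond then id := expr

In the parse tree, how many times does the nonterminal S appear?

3

[S [U if cond then [S [U if cond then [S [M id := expr]]]]]]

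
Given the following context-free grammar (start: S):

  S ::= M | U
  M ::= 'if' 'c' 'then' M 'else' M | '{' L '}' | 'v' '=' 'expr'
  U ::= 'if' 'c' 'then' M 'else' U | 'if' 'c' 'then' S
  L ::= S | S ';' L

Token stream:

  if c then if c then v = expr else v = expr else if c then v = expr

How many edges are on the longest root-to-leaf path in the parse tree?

[S [U if c then [M if c then [M v = expr] else [M v = expr]] else [U if c then [S [M v = expr]]]]]

5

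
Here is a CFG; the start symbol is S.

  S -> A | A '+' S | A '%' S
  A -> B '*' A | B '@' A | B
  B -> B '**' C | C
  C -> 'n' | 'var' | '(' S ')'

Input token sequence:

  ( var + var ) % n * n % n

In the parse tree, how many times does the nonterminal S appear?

5

[S [A [B [C ( [S [A [B [C var]]] + [S [A [B [C var]]]]] )]]] % [S [A [B [C n]] * [A [B [C n]]]] % [S [A [B [C n]]]]]]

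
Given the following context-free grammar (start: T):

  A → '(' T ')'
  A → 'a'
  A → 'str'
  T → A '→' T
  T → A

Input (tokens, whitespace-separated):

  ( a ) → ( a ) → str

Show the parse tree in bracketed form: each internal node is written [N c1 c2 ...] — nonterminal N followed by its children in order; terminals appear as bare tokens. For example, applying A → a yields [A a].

T
A → T
( T ) → T
( A ) → T
( a ) → T
( a ) → A → T
( a ) → ( T ) → T
( a ) → ( A ) → T
( a ) → ( a ) → T
( a ) → ( a ) → A
( a ) → ( a ) → str

[T [A ( [T [A a]] )] → [T [A ( [T [A a]] )] → [T [A str]]]]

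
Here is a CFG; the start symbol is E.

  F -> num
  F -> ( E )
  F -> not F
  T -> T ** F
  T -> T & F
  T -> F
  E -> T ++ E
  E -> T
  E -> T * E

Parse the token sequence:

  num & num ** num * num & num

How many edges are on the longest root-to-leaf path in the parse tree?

[E [T [T [T [F num]] & [F num]] ** [F num]] * [E [T [T [F num]] & [F num]]]]

5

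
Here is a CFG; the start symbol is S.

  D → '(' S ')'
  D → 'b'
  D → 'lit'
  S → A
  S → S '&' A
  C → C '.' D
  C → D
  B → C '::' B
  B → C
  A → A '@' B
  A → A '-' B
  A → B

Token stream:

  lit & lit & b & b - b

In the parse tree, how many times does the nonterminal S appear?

[S [S [S [S [A [B [C [D lit]]]]] & [A [B [C [D lit]]]]] & [A [B [C [D b]]]]] & [A [A [B [C [D b]]]] - [B [C [D b]]]]]

4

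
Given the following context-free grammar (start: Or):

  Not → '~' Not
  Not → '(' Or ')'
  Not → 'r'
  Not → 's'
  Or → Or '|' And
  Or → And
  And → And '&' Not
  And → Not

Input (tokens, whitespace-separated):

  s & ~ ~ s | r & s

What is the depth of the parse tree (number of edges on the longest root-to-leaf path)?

6

[Or [Or [And [And [Not s]] & [Not ~ [Not ~ [Not s]]]]] | [And [And [Not r]] & [Not s]]]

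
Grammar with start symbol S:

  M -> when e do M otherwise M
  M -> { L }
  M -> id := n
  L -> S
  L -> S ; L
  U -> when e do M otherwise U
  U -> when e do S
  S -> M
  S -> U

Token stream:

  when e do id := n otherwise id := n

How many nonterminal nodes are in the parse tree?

4

[S [M when e do [M id := n] otherwise [M id := n]]]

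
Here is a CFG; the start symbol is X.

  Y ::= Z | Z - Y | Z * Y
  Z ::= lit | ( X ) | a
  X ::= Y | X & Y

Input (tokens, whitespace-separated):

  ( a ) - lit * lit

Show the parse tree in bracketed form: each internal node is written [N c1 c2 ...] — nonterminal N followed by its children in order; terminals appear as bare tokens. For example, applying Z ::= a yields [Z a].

X
Y
Z - Y
( X ) - Y
( Y ) - Y
( Z ) - Y
( a ) - Y
( a ) - Z * Y
( a ) - lit * Y
( a ) - lit * Z
( a ) - lit * lit

[X [Y [Z ( [X [Y [Z a]]] )] - [Y [Z lit] * [Y [Z lit]]]]]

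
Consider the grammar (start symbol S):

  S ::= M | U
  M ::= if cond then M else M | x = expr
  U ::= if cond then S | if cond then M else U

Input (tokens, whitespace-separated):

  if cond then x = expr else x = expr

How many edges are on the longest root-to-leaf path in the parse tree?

3

[S [M if cond then [M x = expr] else [M x = expr]]]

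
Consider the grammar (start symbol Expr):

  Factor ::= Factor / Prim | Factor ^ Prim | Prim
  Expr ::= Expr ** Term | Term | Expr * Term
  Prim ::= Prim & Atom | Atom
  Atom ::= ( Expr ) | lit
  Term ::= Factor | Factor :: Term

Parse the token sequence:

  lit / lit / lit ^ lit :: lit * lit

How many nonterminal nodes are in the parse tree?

[Expr [Expr [Term [Factor [Factor [Factor [Factor [Prim [Atom lit]]] / [Prim [Atom lit]]] / [Prim [Atom lit]]] ^ [Prim [Atom lit]]] :: [Term [Factor [Prim [Atom lit]]]]]] * [Term [Factor [Prim [Atom lit]]]]]

23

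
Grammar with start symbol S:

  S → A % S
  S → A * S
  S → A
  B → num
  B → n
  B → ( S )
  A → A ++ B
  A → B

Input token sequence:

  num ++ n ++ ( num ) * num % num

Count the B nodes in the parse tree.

[S [A [A [A [B num]] ++ [B n]] ++ [B ( [S [A [B num]]] )]] * [S [A [B num]] % [S [A [B num]]]]]

6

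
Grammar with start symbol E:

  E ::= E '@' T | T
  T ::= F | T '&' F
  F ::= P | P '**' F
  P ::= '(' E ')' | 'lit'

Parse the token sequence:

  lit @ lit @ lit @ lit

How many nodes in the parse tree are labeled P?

[E [E [E [E [T [F [P lit]]]] @ [T [F [P lit]]]] @ [T [F [P lit]]]] @ [T [F [P lit]]]]

4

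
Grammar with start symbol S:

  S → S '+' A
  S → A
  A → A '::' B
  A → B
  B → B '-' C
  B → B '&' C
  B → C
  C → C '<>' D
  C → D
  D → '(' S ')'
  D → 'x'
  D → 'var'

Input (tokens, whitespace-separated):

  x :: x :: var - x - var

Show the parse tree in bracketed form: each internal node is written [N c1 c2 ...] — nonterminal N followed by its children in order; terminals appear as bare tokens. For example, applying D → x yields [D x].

[S [A [A [A [B [C [D x]]]] :: [B [C [D x]]]] :: [B [B [B [C [D var]]] - [C [D x]]] - [C [D var]]]]]

S
A
A :: B
A :: B :: B
B :: B :: B
C :: B :: B
D :: B :: B
x :: B :: B
x :: C :: B
x :: D :: B
x :: x :: B
x :: x :: B - C
x :: x :: B - C - C
x :: x :: C - C - C
x :: x :: D - C - C
x :: x :: var - C - C
x :: x :: var - D - C
x :: x :: var - x - C
x :: x :: var - x - D
x :: x :: var - x - var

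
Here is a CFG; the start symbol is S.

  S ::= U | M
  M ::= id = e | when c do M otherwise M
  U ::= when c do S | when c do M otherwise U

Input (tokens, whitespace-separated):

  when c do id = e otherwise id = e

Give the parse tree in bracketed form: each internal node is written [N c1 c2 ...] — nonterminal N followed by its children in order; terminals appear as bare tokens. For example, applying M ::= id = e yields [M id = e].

S
M
when c do M otherwise M
when c do id = e otherwise M
when c do id = e otherwise id = e

[S [M when c do [M id = e] otherwise [M id = e]]]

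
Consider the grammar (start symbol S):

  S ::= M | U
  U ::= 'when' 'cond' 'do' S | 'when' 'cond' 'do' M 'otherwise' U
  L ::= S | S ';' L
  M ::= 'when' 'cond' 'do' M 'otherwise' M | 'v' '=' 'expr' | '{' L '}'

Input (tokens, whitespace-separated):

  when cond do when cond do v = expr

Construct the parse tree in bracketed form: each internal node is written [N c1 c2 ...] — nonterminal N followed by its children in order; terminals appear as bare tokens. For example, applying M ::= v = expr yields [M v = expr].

S
U
when cond do S
when cond do U
when cond do when cond do S
when cond do when cond do M
when cond do when cond do v = expr

[S [U when cond do [S [U when cond do [S [M v = expr]]]]]]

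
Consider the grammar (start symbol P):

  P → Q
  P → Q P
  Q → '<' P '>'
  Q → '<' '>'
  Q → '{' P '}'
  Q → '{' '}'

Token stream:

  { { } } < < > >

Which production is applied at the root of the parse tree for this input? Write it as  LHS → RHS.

P → Q P

[P [Q { [P [Q { }]] }] [P [Q < [P [Q < >]] >]]]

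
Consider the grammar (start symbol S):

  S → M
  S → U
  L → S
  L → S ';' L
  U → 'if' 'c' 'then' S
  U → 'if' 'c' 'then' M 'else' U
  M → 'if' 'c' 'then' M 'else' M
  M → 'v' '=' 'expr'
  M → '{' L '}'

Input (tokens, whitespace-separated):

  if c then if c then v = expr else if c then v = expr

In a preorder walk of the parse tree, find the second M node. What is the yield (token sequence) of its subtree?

v = expr

[S [U if c then [S [U if c then [M v = expr] else [U if c then [S [M v = expr]]]]]]]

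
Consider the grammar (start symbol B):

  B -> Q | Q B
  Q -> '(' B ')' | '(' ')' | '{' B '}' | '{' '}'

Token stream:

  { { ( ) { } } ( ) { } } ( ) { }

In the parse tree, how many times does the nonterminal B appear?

8

[B [Q { [B [Q { [B [Q ( )] [B [Q { }]]] }] [B [Q ( )] [B [Q { }]]]] }] [B [Q ( )] [B [Q { }]]]]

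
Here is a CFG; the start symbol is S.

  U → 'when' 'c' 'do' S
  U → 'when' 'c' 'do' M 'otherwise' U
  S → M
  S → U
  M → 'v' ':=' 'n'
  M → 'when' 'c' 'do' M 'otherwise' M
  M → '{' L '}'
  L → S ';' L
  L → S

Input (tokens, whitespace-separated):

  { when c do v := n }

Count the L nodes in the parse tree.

1

[S [M { [L [S [U when c do [S [M v := n]]]]] }]]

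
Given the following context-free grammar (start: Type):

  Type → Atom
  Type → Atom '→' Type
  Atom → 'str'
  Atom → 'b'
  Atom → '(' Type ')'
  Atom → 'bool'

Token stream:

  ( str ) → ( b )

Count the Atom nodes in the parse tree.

4

[Type [Atom ( [Type [Atom str]] )] → [Type [Atom ( [Type [Atom b]] )]]]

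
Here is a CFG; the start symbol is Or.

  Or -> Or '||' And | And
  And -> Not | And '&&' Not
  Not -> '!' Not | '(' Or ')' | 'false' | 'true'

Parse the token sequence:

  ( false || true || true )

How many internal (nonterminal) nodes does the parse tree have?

[Or [And [Not ( [Or [Or [Or [And [Not false]]] || [And [Not true]]] || [And [Not true]]] )]]]

12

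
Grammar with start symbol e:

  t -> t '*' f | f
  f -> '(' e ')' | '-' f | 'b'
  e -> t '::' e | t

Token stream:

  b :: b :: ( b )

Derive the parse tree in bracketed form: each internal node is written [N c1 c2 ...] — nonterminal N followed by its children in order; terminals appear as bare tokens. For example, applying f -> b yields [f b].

[e [t [f b]] :: [e [t [f b]] :: [e [t [f ( [e [t [f b]]] )]]]]]

e
t :: e
f :: e
b :: e
b :: t :: e
b :: f :: e
b :: b :: e
b :: b :: t
b :: b :: f
b :: b :: ( e )
b :: b :: ( t )
b :: b :: ( f )
b :: b :: ( b )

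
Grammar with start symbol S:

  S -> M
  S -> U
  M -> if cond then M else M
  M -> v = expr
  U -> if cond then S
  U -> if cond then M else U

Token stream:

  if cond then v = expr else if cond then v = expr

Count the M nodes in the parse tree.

[S [U if cond then [M v = expr] else [U if cond then [S [M v = expr]]]]]

2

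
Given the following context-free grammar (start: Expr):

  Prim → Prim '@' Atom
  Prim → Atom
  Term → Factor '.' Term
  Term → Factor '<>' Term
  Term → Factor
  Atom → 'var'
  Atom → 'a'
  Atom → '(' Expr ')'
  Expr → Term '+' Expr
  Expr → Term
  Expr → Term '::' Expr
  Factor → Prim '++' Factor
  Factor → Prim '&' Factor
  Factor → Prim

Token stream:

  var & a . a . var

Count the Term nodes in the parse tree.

3

[Expr [Term [Factor [Prim [Atom var]] & [Factor [Prim [Atom a]]]] . [Term [Factor [Prim [Atom a]]] . [Term [Factor [Prim [Atom var]]]]]]]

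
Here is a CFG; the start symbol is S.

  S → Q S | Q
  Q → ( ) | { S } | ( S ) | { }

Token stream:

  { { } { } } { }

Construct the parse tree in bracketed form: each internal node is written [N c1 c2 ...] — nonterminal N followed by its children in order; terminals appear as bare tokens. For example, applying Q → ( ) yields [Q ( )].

[S [Q { [S [Q { }] [S [Q { }]]] }] [S [Q { }]]]

S
Q S
{ S } S
{ Q S } S
{ { } S } S
{ { } Q } S
{ { } { } } S
{ { } { } } Q
{ { } { } } { }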